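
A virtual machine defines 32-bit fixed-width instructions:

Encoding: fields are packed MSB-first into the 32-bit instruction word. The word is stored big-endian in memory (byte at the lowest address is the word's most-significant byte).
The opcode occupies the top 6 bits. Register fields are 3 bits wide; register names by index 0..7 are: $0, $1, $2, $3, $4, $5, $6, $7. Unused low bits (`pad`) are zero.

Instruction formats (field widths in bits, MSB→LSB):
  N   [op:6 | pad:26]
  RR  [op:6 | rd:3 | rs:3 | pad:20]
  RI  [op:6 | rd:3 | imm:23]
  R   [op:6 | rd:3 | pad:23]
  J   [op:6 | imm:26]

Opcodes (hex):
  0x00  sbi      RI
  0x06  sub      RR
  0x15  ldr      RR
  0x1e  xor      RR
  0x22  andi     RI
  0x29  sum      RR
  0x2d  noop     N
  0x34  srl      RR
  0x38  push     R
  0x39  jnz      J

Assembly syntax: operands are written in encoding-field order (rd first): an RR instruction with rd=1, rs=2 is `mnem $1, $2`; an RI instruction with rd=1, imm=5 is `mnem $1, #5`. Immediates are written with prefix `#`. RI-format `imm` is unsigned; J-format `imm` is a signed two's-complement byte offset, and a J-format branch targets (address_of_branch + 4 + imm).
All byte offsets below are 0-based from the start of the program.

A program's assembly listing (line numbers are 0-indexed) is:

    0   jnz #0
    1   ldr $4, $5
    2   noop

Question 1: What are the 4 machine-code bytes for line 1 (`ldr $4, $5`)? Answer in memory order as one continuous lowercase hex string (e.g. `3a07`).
56500000

L1: ldr op=0x15:6|rd=4:3|rs=5:3|pad=0:20 ⇒ 0x56500000 ⇒ big 56 50 00 00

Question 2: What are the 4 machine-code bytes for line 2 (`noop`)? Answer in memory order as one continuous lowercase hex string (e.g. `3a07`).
b4000000

L2: noop op=0x2d:6|pad=0:26 ⇒ 0xb4000000 ⇒ big b4 00 00 00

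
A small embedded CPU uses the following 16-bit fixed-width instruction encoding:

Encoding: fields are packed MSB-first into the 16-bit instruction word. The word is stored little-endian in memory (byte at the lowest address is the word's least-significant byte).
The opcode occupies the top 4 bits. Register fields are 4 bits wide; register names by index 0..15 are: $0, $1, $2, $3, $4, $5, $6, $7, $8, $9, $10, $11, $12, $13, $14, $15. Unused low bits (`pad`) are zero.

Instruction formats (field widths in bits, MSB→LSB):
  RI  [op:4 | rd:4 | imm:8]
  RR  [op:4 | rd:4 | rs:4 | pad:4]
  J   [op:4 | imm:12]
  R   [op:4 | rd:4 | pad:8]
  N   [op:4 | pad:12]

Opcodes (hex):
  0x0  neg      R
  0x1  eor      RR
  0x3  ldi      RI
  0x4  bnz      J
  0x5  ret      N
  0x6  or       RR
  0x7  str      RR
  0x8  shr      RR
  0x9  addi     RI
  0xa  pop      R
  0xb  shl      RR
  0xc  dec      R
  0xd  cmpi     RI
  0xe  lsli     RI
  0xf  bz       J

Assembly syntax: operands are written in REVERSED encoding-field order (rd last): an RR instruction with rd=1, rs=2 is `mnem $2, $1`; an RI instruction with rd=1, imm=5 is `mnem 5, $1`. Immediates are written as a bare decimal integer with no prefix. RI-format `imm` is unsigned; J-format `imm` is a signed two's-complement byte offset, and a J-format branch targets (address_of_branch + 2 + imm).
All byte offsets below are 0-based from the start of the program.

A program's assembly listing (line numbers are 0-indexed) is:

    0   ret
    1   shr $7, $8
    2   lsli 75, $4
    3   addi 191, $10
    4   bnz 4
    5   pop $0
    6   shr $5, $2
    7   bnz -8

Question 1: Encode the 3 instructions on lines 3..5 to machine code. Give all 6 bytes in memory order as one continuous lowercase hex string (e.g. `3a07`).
bf9a044000a0

3. addi fields op=0x9:4|rd=10:4|imm=191:8 → word 9abfh → bf 9a
4. bnz fields op=0x4:4|imm=4:12 → word 4004h → 04 40
5. pop fields op=0xa:4|rd=0:4|pad=0:8 → word a000h → 00 a0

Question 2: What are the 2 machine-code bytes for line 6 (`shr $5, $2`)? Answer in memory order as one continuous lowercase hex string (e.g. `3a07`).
6. shr fields op=0x8:4|rd=2:4|rs=5:4|pad=0:4 → word 8250h → 50 82

5082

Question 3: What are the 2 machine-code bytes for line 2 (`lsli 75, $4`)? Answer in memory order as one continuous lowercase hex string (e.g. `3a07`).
line 2 (lsli): pack op=0xe:4|rd=4:4|imm=75:8 = 0xe44b; little→ 4b e4

4be4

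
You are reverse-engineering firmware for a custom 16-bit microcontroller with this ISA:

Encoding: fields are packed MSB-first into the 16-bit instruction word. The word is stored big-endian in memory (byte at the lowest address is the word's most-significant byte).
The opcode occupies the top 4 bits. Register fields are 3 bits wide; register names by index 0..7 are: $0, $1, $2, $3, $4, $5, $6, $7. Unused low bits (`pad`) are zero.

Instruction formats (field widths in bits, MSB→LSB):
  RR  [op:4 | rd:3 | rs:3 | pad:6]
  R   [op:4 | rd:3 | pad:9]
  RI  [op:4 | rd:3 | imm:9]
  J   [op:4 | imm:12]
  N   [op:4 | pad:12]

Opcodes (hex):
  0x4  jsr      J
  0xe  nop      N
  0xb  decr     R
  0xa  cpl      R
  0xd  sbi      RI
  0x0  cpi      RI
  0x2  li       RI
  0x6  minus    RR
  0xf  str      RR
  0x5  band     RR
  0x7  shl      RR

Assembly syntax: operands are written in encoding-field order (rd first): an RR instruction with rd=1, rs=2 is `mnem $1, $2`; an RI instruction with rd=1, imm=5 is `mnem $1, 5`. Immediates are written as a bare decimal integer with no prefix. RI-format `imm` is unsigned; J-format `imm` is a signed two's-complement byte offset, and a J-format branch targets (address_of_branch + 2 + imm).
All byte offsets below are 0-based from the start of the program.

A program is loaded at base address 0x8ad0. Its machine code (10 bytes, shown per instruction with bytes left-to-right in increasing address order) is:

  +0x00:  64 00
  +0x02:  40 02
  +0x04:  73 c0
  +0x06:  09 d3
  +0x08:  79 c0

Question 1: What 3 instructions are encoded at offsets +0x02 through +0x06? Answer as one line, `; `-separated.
off 0x02: read 40 02 as big → 0x4002
  op=0x4002>>12=0x4 ⇒ jsr (J)
  [11:0] imm=2 = 2
off 0x04: read 73 c0 as big → 0x73c0
  op=0x73c0>>12=0x7 ⇒ shl (RR)
  [11:9] rd=1 = $1
  [8:6] rs=7 = $7
off 0x06: read 09 d3 as big → 0x09d3
  op=0x09d3>>12=0x0 ⇒ cpi (RI)
  [11:9] rd=4 = $4
  [8:0] imm=467 = 467

jsr 2; shl $1, $7; cpi $4, 467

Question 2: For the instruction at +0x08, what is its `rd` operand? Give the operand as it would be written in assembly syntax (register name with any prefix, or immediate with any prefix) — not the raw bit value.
[08] 79 c0 → 0x79c0
  opcode bits[15:12]=0x7: shl/RR
  [11:9] rd=4 = $4
  [8:6] rs=7 = $7

$4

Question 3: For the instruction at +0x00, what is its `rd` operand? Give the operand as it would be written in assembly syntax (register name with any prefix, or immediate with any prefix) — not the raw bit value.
[00] 64 00 → 0x6400
  top 4b → 0x6 → minus [RR]
  rd@[11:9]=0x2 ⇒ $2
  rs@[8:6]=0x0 ⇒ $0

$2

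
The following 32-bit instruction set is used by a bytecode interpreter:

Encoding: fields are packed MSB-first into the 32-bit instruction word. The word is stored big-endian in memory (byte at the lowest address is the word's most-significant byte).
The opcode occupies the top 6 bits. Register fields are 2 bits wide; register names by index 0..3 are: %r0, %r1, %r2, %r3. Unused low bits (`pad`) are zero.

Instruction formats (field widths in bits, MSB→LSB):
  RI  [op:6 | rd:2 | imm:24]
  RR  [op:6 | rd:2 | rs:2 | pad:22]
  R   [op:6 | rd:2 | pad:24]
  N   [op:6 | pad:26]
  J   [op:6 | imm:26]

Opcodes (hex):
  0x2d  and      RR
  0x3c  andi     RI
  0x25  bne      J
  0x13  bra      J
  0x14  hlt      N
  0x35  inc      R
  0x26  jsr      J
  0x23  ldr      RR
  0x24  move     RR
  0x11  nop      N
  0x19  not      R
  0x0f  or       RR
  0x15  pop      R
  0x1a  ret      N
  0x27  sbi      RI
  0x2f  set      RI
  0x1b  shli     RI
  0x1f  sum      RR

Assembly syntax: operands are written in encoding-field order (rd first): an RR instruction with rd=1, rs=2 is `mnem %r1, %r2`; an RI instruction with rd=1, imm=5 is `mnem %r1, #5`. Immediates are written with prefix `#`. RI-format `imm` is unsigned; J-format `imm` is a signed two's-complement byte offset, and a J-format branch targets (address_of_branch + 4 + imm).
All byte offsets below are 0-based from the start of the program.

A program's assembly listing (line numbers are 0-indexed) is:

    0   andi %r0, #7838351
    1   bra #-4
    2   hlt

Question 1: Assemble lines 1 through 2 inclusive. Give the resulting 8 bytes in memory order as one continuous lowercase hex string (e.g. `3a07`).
1. bra fields op=0x13:6|imm=-4:26 → word 4ffffffch → 4f ff ff fc
2. hlt fields op=0x14:6|pad=0:26 → word 50000000h → 50 00 00 00

4ffffffc50000000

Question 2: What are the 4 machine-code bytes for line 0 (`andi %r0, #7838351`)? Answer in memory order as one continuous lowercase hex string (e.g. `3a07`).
L0: andi op=0x3c:6|rd=0:2|imm=7838351:24 ⇒ 0xf0779a8f ⇒ big f0 77 9a 8f

f0779a8f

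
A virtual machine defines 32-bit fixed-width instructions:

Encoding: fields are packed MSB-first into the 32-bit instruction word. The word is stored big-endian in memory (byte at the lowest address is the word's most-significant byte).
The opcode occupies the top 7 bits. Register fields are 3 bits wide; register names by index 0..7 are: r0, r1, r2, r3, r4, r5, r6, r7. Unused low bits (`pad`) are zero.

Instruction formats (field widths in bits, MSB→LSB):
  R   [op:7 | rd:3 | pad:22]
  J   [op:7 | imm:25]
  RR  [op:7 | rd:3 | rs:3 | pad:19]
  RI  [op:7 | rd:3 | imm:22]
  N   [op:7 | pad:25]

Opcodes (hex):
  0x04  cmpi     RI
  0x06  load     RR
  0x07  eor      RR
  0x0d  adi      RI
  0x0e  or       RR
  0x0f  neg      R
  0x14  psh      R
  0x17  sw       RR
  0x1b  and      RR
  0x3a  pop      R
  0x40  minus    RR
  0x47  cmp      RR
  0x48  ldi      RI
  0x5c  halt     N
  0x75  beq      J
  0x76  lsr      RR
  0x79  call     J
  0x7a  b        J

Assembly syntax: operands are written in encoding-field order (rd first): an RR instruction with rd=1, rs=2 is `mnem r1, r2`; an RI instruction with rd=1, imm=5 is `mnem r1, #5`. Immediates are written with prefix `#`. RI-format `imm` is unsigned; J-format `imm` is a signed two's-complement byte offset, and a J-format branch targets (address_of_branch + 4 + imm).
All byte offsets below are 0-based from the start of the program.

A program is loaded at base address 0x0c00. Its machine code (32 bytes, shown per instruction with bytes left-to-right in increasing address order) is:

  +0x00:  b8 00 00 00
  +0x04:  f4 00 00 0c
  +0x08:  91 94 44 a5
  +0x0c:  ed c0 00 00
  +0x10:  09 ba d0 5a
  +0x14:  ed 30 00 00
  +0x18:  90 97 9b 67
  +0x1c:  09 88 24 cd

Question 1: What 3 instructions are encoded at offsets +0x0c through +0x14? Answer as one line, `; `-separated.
lsr r7, r0; cmpi r6, #3854426; lsr r4, r6

off 0x0c: read ed c0 00 00 as big → 0xedc00000
  opcode bits[31:25]=0x76: lsr/RR
  [24:22] rd=7 = r7
  [21:19] rs=0 = r0
off 0x10: read 09 ba d0 5a as big → 0x09bad05a
  opcode bits[31:25]=0x4: cmpi/RI
  [24:22] rd=6 = r6
  [21:0] imm=3854426 = #3854426
off 0x14: read ed 30 00 00 as big → 0xed300000
  opcode bits[31:25]=0x76: lsr/RR
  [24:22] rd=4 = r4
  [21:19] rs=6 = r6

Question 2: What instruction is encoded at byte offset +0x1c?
cmpi r6, #533709

off 0x1c: read 09 88 24 cd as big → 0x098824cd
  op=0x098824cd>>25=0x4 ⇒ cmpi (RI)
  rd@[24:22]=0x6 ⇒ r6
  imm@[21:0]=0x824cd ⇒ #533709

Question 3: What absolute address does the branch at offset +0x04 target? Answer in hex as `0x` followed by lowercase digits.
+0x04: f4 00 00 0c ⇒ word 0xf400000c (big)
  opcode bits[31:25]=0x7a: b/J
  imm: (w>>0)&0x1ffffff=0xc → #12
  target = base 0x0c00 + off 0x04 + 4 + imm 12 = 0x0c14

0x0c14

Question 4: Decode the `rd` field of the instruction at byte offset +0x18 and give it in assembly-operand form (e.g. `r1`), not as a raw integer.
r2

off 0x18: read 90 97 9b 67 as big → 0x90979b67
  top 7b → 0x48 → ldi [RI]
  rd@[24:22]=0x2 ⇒ r2
  imm@[21:0]=0x179b67 ⇒ #1547111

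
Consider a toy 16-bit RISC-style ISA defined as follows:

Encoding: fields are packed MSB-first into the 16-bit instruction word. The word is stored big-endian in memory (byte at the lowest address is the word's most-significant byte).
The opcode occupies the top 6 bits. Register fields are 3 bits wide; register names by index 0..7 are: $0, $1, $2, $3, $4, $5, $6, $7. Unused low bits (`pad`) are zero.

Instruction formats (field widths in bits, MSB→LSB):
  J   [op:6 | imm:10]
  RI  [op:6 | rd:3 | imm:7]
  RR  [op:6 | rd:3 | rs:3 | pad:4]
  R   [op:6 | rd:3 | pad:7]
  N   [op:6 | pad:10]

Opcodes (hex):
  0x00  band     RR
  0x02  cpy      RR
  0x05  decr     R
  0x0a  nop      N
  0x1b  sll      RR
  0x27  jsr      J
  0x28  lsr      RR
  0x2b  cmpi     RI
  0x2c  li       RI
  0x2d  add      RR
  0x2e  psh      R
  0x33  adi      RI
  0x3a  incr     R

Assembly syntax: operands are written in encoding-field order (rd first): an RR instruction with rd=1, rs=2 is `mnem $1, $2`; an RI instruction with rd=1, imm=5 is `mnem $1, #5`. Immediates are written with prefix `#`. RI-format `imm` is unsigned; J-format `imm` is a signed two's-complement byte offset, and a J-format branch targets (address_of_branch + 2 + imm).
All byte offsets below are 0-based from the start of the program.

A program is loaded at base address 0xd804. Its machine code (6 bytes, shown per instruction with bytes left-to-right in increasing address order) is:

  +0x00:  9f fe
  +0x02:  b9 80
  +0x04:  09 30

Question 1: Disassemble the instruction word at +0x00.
jsr #-2

@+00  big-endian(9f fe) = 0x9ffe
  opcode bits[15:10]=0x27: jsr/J
  imm: (w>>0)&0x3ff=0x3fe (s10→-2) → #-2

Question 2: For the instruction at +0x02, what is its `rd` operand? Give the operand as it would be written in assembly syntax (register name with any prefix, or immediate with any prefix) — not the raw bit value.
off 0x02: read b9 80 as big → 0xb980
  opcode bits[15:10]=0x2e: psh/R
  rd@[9:7]=0x3 ⇒ $3

$3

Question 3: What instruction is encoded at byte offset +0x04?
cpy $2, $3

+0x04: 09 30 ⇒ word 0x0930 (big)
  op=0x0930>>10=0x2 ⇒ cpy (RR)
  rd@[9:7]=0x2 ⇒ $2
  rs@[6:4]=0x3 ⇒ $3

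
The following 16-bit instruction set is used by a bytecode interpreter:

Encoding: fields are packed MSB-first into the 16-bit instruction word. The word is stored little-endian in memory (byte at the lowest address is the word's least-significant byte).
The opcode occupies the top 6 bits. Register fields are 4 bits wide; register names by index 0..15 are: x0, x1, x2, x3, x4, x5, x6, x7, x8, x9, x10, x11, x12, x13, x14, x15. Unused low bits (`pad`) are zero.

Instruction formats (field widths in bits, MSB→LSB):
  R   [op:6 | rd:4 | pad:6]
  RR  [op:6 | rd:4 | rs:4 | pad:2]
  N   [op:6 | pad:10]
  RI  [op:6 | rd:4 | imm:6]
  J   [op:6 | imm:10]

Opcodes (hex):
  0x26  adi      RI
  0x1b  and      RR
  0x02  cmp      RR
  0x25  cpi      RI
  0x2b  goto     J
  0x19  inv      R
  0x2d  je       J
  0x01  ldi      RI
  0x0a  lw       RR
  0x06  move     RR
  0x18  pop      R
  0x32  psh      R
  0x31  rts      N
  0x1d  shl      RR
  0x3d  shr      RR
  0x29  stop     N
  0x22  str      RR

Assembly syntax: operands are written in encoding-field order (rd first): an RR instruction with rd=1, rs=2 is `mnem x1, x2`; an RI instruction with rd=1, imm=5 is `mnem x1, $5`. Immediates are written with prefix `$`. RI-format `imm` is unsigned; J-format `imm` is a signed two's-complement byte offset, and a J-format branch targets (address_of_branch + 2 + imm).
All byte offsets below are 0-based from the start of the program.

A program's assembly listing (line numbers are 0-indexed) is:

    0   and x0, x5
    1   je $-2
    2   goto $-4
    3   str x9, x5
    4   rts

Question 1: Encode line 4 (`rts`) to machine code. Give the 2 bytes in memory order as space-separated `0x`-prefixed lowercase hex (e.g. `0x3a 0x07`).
0x00 0xc4

4. rts fields op=0x31:6|pad=0:10 → word c400h → 00 c4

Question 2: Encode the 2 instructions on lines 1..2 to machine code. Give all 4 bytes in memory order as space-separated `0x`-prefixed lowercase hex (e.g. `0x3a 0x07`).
1. je fields op=0x2d:6|imm=-2:10 → word b7feh → fe b7
2. goto fields op=0x2b:6|imm=-4:10 → word affch → fc af

0xfe 0xb7 0xfc 0xaf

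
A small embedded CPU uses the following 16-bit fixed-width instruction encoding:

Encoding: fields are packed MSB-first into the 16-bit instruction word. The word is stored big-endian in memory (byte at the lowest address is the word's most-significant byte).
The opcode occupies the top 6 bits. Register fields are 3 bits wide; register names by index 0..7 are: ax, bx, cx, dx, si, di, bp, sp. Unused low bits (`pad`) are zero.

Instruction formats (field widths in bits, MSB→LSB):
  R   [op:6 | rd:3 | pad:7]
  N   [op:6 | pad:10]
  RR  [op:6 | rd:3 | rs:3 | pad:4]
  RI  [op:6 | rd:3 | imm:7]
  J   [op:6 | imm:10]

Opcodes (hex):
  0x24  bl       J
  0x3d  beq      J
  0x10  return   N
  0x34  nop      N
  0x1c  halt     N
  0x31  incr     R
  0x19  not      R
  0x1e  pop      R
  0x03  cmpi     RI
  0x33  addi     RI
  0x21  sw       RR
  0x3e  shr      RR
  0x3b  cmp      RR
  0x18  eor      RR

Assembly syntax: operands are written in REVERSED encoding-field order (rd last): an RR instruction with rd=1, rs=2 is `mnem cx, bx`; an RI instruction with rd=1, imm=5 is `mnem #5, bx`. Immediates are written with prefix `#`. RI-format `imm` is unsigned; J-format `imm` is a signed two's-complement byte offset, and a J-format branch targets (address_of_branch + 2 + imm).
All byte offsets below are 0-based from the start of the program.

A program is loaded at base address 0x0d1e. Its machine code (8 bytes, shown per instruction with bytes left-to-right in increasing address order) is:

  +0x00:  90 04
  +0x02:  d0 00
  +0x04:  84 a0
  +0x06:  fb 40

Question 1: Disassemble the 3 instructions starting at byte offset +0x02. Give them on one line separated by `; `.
+0x02: d0 00 ⇒ word 0xd000 (big)
  opcode bits[15:10]=0x34: nop/N
+0x04: 84 a0 ⇒ word 0x84a0 (big)
  opcode bits[15:10]=0x21: sw/RR
  [9:7] rd=1 = bx
  [6:4] rs=2 = cx
+0x06: fb 40 ⇒ word 0xfb40 (big)
  opcode bits[15:10]=0x3e: shr/RR
  [9:7] rd=6 = bp
  [6:4] rs=4 = si

nop; sw cx, bx; shr si, bp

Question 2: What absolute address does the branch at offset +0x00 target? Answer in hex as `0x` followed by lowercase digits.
0x0d24

+0x00: 90 04 ⇒ word 0x9004 (big)
  op=0x9004>>10=0x24 ⇒ bl (J)
  imm: (w>>0)&0x3ff=0x4 → #4
  target = base 0x0d1e + off 0x00 + 2 + imm 4 = 0x0d24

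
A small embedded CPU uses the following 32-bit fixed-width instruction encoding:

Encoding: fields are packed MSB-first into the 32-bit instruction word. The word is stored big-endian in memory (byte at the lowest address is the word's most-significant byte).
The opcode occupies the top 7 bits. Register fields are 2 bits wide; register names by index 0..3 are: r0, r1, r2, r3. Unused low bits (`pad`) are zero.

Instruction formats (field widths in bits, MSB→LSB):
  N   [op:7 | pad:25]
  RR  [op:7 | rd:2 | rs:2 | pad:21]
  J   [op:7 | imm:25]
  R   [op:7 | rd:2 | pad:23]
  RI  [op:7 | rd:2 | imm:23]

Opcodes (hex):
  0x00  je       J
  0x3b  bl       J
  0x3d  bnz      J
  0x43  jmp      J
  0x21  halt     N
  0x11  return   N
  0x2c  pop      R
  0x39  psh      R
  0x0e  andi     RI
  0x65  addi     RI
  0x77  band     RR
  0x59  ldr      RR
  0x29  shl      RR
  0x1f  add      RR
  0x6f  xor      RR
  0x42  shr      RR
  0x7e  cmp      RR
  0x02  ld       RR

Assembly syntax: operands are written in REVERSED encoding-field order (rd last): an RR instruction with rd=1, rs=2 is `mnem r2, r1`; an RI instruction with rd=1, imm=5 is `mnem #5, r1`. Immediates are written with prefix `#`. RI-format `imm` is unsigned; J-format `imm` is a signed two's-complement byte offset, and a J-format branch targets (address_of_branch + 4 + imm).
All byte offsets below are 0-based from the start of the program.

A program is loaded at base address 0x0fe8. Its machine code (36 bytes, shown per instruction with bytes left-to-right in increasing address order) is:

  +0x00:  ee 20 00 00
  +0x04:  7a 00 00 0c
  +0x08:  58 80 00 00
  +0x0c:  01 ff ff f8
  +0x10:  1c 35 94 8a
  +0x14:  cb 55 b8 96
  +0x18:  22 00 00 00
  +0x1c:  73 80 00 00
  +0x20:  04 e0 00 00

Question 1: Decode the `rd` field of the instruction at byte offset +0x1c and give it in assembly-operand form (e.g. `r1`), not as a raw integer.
r3

[1c] 73 80 00 00 → 0x73800000
  op=0x73800000>>25=0x39 ⇒ psh (R)
  rd@[24:23]=0x3 ⇒ r3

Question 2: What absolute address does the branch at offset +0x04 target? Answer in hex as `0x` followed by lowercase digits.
0x0ffc

off 0x04: read 7a 00 00 0c as big → 0x7a00000c
  opcode bits[31:25]=0x3d: bnz/J
  imm@[24:0]=0xc ⇒ #12
  target = base 0x0fe8 + off 0x04 + 4 + imm 12 = 0x0ffc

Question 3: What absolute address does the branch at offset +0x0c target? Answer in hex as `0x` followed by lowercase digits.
0x0ff0

off 0x0c: read 01 ff ff f8 as big → 0x01fffff8
  op=0x01fffff8>>25=0x0 ⇒ je (J)
  imm@[24:0]=0x1fffff8 (s25→-8) ⇒ #-8
  target = base 0x0fe8 + off 0x0c + 4 + imm -8 = 0x0ff0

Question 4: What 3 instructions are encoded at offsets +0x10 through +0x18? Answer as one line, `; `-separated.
andi #3511434, r0; addi #5617814, r2; return

[10] 1c 35 94 8a → 0x1c35948a
  op=0x1c35948a>>25=0xe ⇒ andi (RI)
  rd@[24:23]=0x0 ⇒ r0
  imm@[22:0]=0x35948a ⇒ #3511434
[14] cb 55 b8 96 → 0xcb55b896
  op=0xcb55b896>>25=0x65 ⇒ addi (RI)
  rd@[24:23]=0x2 ⇒ r2
  imm@[22:0]=0x55b896 ⇒ #5617814
[18] 22 00 00 00 → 0x22000000
  op=0x22000000>>25=0x11 ⇒ return (N)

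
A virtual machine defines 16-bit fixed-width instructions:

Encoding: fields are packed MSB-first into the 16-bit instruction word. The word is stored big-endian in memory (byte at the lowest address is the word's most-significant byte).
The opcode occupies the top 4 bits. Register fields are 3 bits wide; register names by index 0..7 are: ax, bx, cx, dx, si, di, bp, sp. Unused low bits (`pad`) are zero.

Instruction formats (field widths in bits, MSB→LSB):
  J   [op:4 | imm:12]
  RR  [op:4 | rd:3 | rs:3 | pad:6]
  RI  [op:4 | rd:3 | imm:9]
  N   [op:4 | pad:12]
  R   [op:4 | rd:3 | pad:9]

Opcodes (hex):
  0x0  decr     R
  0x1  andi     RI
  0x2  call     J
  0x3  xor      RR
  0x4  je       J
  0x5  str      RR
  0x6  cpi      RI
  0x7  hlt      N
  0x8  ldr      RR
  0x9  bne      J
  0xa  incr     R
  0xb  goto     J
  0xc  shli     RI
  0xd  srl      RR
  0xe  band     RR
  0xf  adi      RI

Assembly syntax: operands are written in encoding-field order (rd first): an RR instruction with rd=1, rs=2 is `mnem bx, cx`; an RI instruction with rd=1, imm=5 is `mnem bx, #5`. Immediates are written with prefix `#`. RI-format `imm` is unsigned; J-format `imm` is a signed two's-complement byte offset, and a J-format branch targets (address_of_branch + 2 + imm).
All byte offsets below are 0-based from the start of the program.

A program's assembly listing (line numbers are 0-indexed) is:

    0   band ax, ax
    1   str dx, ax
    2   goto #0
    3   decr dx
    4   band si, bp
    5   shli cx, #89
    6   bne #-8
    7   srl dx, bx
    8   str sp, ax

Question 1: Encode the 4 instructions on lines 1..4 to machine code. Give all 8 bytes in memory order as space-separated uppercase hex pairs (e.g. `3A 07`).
56 00 B0 00 06 00 E9 80

L1: str op=0x5:4|rd=3:3|rs=0:3|pad=0:6 ⇒ 0x5600 ⇒ big 56 00
L2: goto op=0xb:4|imm=0:12 ⇒ 0xb000 ⇒ big b0 00
L3: decr op=0x0:4|rd=3:3|pad=0:9 ⇒ 0x0600 ⇒ big 06 00
L4: band op=0xe:4|rd=4:3|rs=6:3|pad=0:6 ⇒ 0xe980 ⇒ big e9 80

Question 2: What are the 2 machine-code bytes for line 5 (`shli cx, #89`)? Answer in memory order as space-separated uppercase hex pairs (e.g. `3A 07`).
C4 59

line 5 (shli): pack op=0xc:4|rd=2:3|imm=89:9 = 0xc459; big→ c4 59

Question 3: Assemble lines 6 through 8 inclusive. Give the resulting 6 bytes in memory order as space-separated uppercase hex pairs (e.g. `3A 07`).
6. bne fields op=0x9:4|imm=-8:12 → word 9ff8h → 9f f8
7. srl fields op=0xd:4|rd=3:3|rs=1:3|pad=0:6 → word d640h → d6 40
8. str fields op=0x5:4|rd=7:3|rs=0:3|pad=0:6 → word 5e00h → 5e 00

9F F8 D6 40 5E 00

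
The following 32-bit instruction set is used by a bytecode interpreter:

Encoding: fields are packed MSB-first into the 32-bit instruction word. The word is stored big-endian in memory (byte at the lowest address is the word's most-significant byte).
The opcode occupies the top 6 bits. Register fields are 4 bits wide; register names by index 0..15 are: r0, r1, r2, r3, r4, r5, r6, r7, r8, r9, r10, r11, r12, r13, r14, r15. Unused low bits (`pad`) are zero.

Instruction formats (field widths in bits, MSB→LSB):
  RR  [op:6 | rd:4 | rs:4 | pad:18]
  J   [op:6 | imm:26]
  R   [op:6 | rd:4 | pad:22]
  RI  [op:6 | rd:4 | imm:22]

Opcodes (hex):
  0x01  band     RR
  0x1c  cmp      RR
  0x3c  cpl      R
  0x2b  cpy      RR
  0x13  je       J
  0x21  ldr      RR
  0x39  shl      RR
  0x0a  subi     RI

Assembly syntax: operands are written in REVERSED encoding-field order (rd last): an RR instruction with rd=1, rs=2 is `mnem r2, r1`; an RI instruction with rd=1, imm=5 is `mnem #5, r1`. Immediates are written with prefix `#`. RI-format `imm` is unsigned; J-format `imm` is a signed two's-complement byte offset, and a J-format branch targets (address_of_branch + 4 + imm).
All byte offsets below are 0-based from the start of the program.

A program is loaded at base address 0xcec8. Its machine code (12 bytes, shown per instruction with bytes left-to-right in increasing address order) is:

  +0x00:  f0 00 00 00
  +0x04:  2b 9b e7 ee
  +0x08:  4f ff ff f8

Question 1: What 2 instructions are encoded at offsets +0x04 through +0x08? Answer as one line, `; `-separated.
subi #1828846, r14; je #-8

@+04  big-endian(2b 9b e7 ee) = 0x2b9be7ee
  opcode bits[31:26]=0xa: subi/RI
  rd: (w>>22)&0xf=0xe → r14
  imm: (w>>0)&0x3fffff=0x1be7ee → #1828846
@+08  big-endian(4f ff ff f8) = 0x4ffffff8
  opcode bits[31:26]=0x13: je/J
  imm: (w>>0)&0x3ffffff=0x3fffff8 (s26→-8) → #-8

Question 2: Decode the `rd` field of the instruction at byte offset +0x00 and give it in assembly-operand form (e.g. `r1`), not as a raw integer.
+0x00: f0 00 00 00 ⇒ word 0xf0000000 (big)
  op=0xf0000000>>26=0x3c ⇒ cpl (R)
  rd: (w>>22)&0xf=0x0 → r0

r0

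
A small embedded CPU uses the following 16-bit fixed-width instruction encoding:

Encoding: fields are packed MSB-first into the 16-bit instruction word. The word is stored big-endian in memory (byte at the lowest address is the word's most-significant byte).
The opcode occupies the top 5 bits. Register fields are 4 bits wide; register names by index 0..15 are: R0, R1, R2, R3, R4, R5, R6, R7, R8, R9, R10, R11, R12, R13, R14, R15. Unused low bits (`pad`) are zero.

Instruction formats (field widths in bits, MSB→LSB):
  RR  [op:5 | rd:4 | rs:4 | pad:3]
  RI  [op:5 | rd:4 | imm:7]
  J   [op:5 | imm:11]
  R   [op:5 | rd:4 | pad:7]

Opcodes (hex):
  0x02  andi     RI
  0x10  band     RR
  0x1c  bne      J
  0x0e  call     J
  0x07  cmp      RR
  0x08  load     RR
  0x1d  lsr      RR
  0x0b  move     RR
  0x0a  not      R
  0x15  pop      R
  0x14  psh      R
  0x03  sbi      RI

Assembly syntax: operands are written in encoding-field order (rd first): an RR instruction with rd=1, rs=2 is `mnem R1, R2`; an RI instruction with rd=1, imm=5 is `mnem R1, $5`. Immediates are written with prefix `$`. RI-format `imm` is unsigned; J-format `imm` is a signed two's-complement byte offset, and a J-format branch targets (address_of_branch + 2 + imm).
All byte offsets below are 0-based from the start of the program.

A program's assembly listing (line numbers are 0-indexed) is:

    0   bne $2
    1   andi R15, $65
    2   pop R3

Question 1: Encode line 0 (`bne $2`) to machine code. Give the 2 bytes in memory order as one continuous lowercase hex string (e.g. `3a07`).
e002

line 0 (bne): pack op=0x1c:5|imm=2:11 = 0xe002; big→ e0 02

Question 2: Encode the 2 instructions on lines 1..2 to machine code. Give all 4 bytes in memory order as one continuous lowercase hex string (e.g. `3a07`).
17c1a980

1. andi fields op=0x2:5|rd=15:4|imm=65:7 → word 17c1h → 17 c1
2. pop fields op=0x15:5|rd=3:4|pad=0:7 → word a980h → a9 80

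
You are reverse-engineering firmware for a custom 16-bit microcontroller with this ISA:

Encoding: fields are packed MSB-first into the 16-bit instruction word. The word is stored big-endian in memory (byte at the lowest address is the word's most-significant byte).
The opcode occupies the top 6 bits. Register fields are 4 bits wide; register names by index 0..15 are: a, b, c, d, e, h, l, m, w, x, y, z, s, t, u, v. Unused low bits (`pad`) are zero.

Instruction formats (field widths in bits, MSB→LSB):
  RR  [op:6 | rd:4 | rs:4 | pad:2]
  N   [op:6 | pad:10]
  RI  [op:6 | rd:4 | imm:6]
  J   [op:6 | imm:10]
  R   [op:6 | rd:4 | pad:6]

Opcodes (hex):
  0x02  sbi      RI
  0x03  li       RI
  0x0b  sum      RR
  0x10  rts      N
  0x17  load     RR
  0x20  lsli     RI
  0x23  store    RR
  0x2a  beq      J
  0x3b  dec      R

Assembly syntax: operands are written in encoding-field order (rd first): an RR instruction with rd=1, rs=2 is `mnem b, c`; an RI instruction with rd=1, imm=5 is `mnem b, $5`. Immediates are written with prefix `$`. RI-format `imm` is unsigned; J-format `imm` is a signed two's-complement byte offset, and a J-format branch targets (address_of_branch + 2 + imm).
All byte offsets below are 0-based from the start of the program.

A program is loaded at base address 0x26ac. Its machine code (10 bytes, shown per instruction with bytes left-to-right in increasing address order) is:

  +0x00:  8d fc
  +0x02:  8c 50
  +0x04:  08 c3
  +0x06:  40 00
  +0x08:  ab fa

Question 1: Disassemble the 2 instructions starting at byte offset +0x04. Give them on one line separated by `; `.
off 0x04: read 08 c3 as big → 0x08c3
  opcode bits[15:10]=0x2: sbi/RI
  rd: (w>>6)&0xf=0x3 → d
  imm: (w>>0)&0x3f=0x3 → $3
off 0x06: read 40 00 as big → 0x4000
  opcode bits[15:10]=0x10: rts/N

sbi d, $3; rts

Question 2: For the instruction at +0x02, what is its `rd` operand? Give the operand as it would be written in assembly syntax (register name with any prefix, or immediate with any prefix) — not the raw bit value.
b

[02] 8c 50 → 0x8c50
  opcode bits[15:10]=0x23: store/RR
  rd: (w>>6)&0xf=0x1 → b
  rs: (w>>2)&0xf=0x4 → e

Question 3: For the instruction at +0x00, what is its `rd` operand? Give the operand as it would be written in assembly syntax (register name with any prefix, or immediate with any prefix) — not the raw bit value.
off 0x00: read 8d fc as big → 0x8dfc
  opcode bits[15:10]=0x23: store/RR
  [9:6] rd=7 = m
  [5:2] rs=15 = v

m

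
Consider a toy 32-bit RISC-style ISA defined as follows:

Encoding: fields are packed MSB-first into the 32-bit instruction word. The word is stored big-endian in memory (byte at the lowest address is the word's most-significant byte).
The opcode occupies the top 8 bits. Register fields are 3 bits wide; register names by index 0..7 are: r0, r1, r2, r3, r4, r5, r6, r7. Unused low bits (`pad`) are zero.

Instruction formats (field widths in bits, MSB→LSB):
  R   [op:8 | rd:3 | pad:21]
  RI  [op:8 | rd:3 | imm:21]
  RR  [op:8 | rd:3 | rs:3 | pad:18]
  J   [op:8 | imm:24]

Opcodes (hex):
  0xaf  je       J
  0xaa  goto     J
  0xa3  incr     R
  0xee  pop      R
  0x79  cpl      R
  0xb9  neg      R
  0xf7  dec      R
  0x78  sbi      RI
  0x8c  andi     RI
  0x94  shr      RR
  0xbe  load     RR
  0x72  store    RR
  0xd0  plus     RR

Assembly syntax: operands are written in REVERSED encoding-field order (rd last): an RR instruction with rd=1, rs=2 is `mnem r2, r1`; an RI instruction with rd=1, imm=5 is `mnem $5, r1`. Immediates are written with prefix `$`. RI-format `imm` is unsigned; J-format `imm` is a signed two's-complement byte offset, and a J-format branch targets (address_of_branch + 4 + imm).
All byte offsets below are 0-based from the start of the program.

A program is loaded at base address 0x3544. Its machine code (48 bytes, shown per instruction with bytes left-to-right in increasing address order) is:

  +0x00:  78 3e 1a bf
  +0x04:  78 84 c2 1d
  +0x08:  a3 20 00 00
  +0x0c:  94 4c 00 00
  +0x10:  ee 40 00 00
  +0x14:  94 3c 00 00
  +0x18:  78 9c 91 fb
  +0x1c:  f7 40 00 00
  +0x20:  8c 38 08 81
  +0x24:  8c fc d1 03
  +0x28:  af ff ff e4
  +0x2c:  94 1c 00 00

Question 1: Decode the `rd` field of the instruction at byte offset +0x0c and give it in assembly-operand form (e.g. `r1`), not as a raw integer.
off 0x0c: read 94 4c 00 00 as big → 0x944c0000
  opcode bits[31:24]=0x94: shr/RR
  [23:21] rd=2 = r2
  [20:18] rs=3 = r3

r2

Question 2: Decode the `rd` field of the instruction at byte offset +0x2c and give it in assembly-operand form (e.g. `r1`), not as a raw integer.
off 0x2c: read 94 1c 00 00 as big → 0x941c0000
  top 8b → 0x94 → shr [RR]
  rd@[23:21]=0x0 ⇒ r0
  rs@[20:18]=0x7 ⇒ r7

r0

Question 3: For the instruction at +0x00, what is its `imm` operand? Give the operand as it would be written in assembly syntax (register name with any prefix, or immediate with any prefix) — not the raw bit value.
$1972927

@+00  big-endian(78 3e 1a bf) = 0x783e1abf
  top 8b → 0x78 → sbi [RI]
  [23:21] rd=1 = r1
  [20:0] imm=1972927 = $1972927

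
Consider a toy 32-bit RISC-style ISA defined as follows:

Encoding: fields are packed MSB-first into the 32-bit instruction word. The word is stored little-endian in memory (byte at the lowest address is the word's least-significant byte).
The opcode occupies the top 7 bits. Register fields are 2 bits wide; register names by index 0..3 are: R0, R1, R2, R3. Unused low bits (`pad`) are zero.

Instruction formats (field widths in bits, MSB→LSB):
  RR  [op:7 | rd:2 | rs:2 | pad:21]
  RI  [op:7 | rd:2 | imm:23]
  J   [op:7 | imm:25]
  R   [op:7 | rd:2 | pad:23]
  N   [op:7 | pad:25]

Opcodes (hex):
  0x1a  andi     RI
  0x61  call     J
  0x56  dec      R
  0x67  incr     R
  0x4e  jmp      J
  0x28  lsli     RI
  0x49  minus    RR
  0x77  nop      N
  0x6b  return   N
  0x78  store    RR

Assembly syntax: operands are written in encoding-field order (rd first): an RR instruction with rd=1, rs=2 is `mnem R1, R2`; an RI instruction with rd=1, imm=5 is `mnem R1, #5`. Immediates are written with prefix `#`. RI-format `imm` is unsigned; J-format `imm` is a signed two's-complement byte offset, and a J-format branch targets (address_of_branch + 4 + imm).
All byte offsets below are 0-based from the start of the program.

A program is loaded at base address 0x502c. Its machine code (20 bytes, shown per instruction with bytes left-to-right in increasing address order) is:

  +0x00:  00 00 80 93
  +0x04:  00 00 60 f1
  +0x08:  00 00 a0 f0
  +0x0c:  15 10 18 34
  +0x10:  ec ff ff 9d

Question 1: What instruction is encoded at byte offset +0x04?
[04] 00 00 60 f1 → 0xf1600000
  op=0xf1600000>>25=0x78 ⇒ store (RR)
  [24:23] rd=2 = R2
  [22:21] rs=3 = R3

store R2, R3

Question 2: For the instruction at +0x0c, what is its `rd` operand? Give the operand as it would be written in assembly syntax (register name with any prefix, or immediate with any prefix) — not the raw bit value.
@+0c  little-endian(15 10 18 34) = 0x34181015
  opcode bits[31:25]=0x1a: andi/RI
  rd@[24:23]=0x0 ⇒ R0
  imm@[22:0]=0x181015 ⇒ #1576981

R0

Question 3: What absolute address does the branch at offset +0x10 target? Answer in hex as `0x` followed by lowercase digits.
off 0x10: read ec ff ff 9d as little → 0x9dffffec
  opcode bits[31:25]=0x4e: jmp/J
  imm@[24:0]=0x1ffffec (s25→-20) ⇒ #-20
  target = base 0x502c + off 0x10 + 4 + imm -20 = 0x502c

0x502c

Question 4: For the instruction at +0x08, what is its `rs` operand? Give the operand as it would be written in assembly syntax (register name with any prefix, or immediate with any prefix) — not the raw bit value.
R1

@+08  little-endian(00 00 a0 f0) = 0xf0a00000
  opcode bits[31:25]=0x78: store/RR
  rd: (w>>23)&0x3=0x1 → R1
  rs: (w>>21)&0x3=0x1 → R1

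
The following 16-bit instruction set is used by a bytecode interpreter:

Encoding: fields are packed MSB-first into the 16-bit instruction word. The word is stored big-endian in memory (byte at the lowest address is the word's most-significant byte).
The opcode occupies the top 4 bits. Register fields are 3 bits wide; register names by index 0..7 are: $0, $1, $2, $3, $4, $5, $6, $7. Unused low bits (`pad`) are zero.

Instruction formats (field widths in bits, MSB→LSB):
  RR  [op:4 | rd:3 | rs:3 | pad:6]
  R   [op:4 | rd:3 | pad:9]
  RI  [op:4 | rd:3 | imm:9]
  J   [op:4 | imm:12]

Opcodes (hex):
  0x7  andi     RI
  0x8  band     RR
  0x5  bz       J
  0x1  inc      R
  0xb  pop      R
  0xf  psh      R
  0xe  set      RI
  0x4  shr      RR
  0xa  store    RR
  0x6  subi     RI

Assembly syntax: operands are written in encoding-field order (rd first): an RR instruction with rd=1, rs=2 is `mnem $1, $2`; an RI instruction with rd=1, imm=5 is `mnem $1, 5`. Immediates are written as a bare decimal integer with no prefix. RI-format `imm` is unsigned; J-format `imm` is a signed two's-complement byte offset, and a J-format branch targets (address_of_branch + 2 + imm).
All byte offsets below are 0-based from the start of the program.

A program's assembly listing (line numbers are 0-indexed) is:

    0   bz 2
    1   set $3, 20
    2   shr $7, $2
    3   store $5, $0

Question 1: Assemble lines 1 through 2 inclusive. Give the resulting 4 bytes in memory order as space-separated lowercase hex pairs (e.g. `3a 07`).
line 1 (set): pack op=0xe:4|rd=3:3|imm=20:9 = 0xe614; big→ e6 14
line 2 (shr): pack op=0x4:4|rd=7:3|rs=2:3|pad=0:6 = 0x4e80; big→ 4e 80

e6 14 4e 80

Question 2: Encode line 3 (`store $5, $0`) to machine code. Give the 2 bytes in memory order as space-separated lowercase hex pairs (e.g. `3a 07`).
3. store fields op=0xa:4|rd=5:3|rs=0:3|pad=0:6 → word aa00h → aa 00

aa 00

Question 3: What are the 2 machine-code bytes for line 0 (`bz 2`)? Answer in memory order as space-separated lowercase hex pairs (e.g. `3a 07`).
50 02

0. bz fields op=0x5:4|imm=2:12 → word 5002h → 50 02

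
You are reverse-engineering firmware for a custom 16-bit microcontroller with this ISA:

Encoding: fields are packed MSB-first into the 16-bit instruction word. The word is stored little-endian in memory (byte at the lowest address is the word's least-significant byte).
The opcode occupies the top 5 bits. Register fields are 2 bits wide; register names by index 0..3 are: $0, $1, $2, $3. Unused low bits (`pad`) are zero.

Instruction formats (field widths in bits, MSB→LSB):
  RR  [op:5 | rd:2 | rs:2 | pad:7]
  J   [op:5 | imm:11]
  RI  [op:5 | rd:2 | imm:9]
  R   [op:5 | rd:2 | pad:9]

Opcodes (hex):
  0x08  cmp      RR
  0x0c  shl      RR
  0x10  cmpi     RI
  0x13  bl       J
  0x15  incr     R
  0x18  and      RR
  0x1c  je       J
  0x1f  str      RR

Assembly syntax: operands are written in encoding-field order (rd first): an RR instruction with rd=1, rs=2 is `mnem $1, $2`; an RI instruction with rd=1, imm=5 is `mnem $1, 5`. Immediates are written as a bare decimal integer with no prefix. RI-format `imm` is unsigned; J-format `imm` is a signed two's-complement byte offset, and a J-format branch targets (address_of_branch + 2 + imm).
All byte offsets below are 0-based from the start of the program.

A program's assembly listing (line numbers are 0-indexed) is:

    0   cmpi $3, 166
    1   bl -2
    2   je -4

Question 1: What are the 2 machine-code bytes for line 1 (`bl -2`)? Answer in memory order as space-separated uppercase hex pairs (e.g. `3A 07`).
1. bl fields op=0x13:5|imm=-2:11 → word 9ffeh → fe 9f

FE 9F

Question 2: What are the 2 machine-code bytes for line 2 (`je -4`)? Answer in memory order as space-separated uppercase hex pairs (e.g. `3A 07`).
FC E7

line 2 (je): pack op=0x1c:5|imm=-4:11 = 0xe7fc; little→ fc e7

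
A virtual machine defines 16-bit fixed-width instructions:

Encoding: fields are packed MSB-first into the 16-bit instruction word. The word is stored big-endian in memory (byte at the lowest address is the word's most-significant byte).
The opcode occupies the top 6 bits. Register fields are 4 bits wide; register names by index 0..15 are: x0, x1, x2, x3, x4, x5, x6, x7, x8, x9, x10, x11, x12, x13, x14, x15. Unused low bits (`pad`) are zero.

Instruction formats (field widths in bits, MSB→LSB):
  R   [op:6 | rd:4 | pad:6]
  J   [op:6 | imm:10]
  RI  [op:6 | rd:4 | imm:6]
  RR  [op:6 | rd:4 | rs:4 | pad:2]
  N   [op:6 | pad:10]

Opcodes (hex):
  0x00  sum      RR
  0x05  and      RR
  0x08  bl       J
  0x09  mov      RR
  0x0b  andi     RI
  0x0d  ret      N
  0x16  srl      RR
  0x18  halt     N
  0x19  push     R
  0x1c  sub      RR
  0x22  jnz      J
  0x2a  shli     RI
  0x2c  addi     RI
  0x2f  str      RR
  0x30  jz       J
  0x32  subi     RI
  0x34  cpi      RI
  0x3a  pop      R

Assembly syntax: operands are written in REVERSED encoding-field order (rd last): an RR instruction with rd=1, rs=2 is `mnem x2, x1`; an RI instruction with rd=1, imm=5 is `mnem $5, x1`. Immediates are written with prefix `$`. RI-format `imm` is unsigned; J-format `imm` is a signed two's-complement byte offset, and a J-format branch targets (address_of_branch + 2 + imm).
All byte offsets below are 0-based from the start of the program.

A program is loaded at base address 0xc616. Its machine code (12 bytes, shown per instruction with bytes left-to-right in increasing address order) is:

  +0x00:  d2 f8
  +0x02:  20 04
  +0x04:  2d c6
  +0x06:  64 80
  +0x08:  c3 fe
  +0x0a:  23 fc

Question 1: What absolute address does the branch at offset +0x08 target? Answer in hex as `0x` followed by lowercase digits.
0xc61e

+0x08: c3 fe ⇒ word 0xc3fe (big)
  top 6b → 0x30 → jz [J]
  imm: (w>>0)&0x3ff=0x3fe (s10→-2) → $-2
  target = base 0xc616 + off 0x08 + 2 + imm -2 = 0xc61e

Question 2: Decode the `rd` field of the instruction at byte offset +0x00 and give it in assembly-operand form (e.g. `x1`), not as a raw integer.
x11

@+00  big-endian(d2 f8) = 0xd2f8
  op=0xd2f8>>10=0x34 ⇒ cpi (RI)
  [9:6] rd=11 = x11
  [5:0] imm=56 = $56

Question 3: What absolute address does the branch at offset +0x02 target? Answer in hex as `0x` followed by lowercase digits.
@+02  big-endian(20 04) = 0x2004
  top 6b → 0x8 → bl [J]
  imm@[9:0]=0x4 ⇒ $4
  target = base 0xc616 + off 0x02 + 2 + imm 4 = 0xc61e

0xc61e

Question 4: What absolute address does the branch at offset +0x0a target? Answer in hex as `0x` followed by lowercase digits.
0xc61e

[0a] 23 fc → 0x23fc
  top 6b → 0x8 → bl [J]
  imm@[9:0]=0x3fc (s10→-4) ⇒ $-4
  target = base 0xc616 + off 0x0a + 2 + imm -4 = 0xc61e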